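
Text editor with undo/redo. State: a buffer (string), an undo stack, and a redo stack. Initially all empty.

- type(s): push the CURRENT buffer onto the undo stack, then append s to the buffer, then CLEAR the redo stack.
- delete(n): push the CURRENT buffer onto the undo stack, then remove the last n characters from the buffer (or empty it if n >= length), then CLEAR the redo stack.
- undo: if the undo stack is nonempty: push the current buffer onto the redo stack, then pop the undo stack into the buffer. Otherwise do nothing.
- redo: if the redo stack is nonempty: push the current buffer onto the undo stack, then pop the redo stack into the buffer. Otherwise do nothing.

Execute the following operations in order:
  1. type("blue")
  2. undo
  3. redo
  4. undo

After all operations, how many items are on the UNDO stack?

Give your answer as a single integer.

Answer: 0

Derivation:
After op 1 (type): buf='blue' undo_depth=1 redo_depth=0
After op 2 (undo): buf='(empty)' undo_depth=0 redo_depth=1
After op 3 (redo): buf='blue' undo_depth=1 redo_depth=0
After op 4 (undo): buf='(empty)' undo_depth=0 redo_depth=1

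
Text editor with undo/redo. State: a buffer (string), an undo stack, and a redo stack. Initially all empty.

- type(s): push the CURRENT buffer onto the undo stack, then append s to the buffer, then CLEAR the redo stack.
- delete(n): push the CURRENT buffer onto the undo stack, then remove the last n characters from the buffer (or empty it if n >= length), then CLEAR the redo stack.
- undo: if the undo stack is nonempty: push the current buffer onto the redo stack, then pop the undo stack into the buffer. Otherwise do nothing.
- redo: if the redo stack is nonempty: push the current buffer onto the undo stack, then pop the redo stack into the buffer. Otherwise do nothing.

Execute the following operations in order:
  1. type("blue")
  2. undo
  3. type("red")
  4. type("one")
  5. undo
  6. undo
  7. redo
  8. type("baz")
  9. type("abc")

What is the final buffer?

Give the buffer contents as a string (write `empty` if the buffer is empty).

After op 1 (type): buf='blue' undo_depth=1 redo_depth=0
After op 2 (undo): buf='(empty)' undo_depth=0 redo_depth=1
After op 3 (type): buf='red' undo_depth=1 redo_depth=0
After op 4 (type): buf='redone' undo_depth=2 redo_depth=0
After op 5 (undo): buf='red' undo_depth=1 redo_depth=1
After op 6 (undo): buf='(empty)' undo_depth=0 redo_depth=2
After op 7 (redo): buf='red' undo_depth=1 redo_depth=1
After op 8 (type): buf='redbaz' undo_depth=2 redo_depth=0
After op 9 (type): buf='redbazabc' undo_depth=3 redo_depth=0

Answer: redbazabc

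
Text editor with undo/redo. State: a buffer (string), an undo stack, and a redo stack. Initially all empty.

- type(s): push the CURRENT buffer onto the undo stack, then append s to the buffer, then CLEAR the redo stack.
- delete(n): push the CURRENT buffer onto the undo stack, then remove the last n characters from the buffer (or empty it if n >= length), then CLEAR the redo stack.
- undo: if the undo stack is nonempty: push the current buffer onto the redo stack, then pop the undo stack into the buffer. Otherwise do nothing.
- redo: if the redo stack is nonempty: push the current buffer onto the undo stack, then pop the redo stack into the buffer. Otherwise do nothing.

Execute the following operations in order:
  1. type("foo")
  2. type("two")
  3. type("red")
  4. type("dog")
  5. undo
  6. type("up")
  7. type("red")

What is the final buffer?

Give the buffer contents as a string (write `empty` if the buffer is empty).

After op 1 (type): buf='foo' undo_depth=1 redo_depth=0
After op 2 (type): buf='footwo' undo_depth=2 redo_depth=0
After op 3 (type): buf='footwored' undo_depth=3 redo_depth=0
After op 4 (type): buf='footworeddog' undo_depth=4 redo_depth=0
After op 5 (undo): buf='footwored' undo_depth=3 redo_depth=1
After op 6 (type): buf='footworedup' undo_depth=4 redo_depth=0
After op 7 (type): buf='footworedupred' undo_depth=5 redo_depth=0

Answer: footworedupred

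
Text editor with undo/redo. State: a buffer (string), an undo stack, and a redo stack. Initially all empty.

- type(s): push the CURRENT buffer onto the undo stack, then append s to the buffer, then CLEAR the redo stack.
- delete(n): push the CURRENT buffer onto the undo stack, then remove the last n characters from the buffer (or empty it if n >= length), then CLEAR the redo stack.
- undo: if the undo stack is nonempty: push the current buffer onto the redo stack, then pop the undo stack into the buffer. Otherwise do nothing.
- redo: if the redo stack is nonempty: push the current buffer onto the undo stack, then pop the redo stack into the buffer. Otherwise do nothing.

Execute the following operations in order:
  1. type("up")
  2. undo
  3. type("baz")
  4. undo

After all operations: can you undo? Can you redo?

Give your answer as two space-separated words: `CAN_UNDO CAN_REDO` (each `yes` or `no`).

After op 1 (type): buf='up' undo_depth=1 redo_depth=0
After op 2 (undo): buf='(empty)' undo_depth=0 redo_depth=1
After op 3 (type): buf='baz' undo_depth=1 redo_depth=0
After op 4 (undo): buf='(empty)' undo_depth=0 redo_depth=1

Answer: no yes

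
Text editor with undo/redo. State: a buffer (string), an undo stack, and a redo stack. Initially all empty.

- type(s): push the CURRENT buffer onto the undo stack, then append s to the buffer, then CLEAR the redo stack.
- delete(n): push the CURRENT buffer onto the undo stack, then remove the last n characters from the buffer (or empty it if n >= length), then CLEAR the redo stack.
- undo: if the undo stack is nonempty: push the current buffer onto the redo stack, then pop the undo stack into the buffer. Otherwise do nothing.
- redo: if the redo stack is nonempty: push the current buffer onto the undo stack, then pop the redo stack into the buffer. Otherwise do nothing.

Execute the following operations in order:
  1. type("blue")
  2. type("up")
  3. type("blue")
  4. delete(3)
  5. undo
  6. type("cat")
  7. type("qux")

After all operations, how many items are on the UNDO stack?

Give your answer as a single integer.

Answer: 5

Derivation:
After op 1 (type): buf='blue' undo_depth=1 redo_depth=0
After op 2 (type): buf='blueup' undo_depth=2 redo_depth=0
After op 3 (type): buf='blueupblue' undo_depth=3 redo_depth=0
After op 4 (delete): buf='blueupb' undo_depth=4 redo_depth=0
After op 5 (undo): buf='blueupblue' undo_depth=3 redo_depth=1
After op 6 (type): buf='blueupbluecat' undo_depth=4 redo_depth=0
After op 7 (type): buf='blueupbluecatqux' undo_depth=5 redo_depth=0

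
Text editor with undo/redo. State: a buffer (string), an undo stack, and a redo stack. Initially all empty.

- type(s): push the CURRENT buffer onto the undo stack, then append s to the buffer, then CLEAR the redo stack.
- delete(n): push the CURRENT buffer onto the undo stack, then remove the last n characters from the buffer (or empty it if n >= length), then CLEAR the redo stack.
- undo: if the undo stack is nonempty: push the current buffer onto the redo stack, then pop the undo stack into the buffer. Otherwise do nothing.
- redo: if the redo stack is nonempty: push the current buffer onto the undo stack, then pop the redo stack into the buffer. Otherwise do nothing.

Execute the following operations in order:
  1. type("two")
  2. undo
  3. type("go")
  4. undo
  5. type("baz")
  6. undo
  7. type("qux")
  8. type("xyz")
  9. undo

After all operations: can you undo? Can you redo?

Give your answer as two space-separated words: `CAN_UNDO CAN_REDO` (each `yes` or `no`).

Answer: yes yes

Derivation:
After op 1 (type): buf='two' undo_depth=1 redo_depth=0
After op 2 (undo): buf='(empty)' undo_depth=0 redo_depth=1
After op 3 (type): buf='go' undo_depth=1 redo_depth=0
After op 4 (undo): buf='(empty)' undo_depth=0 redo_depth=1
After op 5 (type): buf='baz' undo_depth=1 redo_depth=0
After op 6 (undo): buf='(empty)' undo_depth=0 redo_depth=1
After op 7 (type): buf='qux' undo_depth=1 redo_depth=0
After op 8 (type): buf='quxxyz' undo_depth=2 redo_depth=0
After op 9 (undo): buf='qux' undo_depth=1 redo_depth=1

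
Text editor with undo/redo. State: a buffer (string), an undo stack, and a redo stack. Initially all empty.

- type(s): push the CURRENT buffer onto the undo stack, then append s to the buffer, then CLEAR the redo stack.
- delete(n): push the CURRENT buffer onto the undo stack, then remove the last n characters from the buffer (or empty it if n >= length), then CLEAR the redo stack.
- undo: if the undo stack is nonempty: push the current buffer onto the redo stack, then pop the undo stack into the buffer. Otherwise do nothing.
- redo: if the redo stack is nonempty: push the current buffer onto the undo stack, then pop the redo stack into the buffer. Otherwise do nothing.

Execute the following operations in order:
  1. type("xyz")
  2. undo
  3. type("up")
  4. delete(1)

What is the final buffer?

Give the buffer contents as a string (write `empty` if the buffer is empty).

After op 1 (type): buf='xyz' undo_depth=1 redo_depth=0
After op 2 (undo): buf='(empty)' undo_depth=0 redo_depth=1
After op 3 (type): buf='up' undo_depth=1 redo_depth=0
After op 4 (delete): buf='u' undo_depth=2 redo_depth=0

Answer: u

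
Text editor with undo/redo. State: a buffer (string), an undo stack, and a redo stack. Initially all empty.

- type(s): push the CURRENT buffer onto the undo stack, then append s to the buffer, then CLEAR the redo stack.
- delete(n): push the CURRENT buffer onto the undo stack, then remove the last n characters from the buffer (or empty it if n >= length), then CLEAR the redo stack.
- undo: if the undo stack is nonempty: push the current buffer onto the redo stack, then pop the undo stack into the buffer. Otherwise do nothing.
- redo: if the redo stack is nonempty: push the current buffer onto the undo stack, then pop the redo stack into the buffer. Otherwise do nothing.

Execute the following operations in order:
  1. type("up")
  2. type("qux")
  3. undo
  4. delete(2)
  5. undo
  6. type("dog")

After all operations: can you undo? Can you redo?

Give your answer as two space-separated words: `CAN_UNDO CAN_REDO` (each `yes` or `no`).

After op 1 (type): buf='up' undo_depth=1 redo_depth=0
After op 2 (type): buf='upqux' undo_depth=2 redo_depth=0
After op 3 (undo): buf='up' undo_depth=1 redo_depth=1
After op 4 (delete): buf='(empty)' undo_depth=2 redo_depth=0
After op 5 (undo): buf='up' undo_depth=1 redo_depth=1
After op 6 (type): buf='updog' undo_depth=2 redo_depth=0

Answer: yes no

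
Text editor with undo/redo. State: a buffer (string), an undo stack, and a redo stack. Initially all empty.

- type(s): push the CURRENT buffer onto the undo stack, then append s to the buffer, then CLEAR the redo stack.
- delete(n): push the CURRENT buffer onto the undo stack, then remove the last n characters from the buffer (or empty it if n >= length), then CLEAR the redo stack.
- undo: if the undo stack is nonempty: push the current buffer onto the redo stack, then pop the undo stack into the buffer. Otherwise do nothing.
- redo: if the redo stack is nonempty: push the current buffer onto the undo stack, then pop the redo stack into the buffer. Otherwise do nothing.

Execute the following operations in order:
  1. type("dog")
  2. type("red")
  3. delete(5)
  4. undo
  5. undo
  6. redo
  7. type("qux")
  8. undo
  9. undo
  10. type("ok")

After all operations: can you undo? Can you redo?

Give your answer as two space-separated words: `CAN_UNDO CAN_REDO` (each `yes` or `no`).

After op 1 (type): buf='dog' undo_depth=1 redo_depth=0
After op 2 (type): buf='dogred' undo_depth=2 redo_depth=0
After op 3 (delete): buf='d' undo_depth=3 redo_depth=0
After op 4 (undo): buf='dogred' undo_depth=2 redo_depth=1
After op 5 (undo): buf='dog' undo_depth=1 redo_depth=2
After op 6 (redo): buf='dogred' undo_depth=2 redo_depth=1
After op 7 (type): buf='dogredqux' undo_depth=3 redo_depth=0
After op 8 (undo): buf='dogred' undo_depth=2 redo_depth=1
After op 9 (undo): buf='dog' undo_depth=1 redo_depth=2
After op 10 (type): buf='dogok' undo_depth=2 redo_depth=0

Answer: yes no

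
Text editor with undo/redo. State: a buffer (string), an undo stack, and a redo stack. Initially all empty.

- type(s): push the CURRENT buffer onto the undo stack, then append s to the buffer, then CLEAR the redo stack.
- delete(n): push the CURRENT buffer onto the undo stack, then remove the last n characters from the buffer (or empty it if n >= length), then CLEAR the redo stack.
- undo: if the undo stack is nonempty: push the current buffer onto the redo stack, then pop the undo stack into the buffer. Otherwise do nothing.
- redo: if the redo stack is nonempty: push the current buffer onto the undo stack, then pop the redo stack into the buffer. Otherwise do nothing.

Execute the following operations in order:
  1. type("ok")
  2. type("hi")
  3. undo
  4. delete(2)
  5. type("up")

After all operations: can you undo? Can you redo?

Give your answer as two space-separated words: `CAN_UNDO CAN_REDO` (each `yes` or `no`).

After op 1 (type): buf='ok' undo_depth=1 redo_depth=0
After op 2 (type): buf='okhi' undo_depth=2 redo_depth=0
After op 3 (undo): buf='ok' undo_depth=1 redo_depth=1
After op 4 (delete): buf='(empty)' undo_depth=2 redo_depth=0
After op 5 (type): buf='up' undo_depth=3 redo_depth=0

Answer: yes no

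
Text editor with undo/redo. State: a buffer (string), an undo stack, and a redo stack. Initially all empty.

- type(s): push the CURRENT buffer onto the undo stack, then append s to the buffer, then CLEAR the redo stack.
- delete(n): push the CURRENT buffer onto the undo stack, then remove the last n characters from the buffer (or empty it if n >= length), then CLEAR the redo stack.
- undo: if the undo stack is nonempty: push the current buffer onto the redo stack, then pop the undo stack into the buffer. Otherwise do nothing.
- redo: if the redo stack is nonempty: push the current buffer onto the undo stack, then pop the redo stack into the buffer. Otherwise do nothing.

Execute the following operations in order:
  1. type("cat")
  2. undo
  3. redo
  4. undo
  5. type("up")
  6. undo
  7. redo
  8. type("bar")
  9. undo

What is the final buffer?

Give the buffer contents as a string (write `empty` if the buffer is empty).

Answer: up

Derivation:
After op 1 (type): buf='cat' undo_depth=1 redo_depth=0
After op 2 (undo): buf='(empty)' undo_depth=0 redo_depth=1
After op 3 (redo): buf='cat' undo_depth=1 redo_depth=0
After op 4 (undo): buf='(empty)' undo_depth=0 redo_depth=1
After op 5 (type): buf='up' undo_depth=1 redo_depth=0
After op 6 (undo): buf='(empty)' undo_depth=0 redo_depth=1
After op 7 (redo): buf='up' undo_depth=1 redo_depth=0
After op 8 (type): buf='upbar' undo_depth=2 redo_depth=0
After op 9 (undo): buf='up' undo_depth=1 redo_depth=1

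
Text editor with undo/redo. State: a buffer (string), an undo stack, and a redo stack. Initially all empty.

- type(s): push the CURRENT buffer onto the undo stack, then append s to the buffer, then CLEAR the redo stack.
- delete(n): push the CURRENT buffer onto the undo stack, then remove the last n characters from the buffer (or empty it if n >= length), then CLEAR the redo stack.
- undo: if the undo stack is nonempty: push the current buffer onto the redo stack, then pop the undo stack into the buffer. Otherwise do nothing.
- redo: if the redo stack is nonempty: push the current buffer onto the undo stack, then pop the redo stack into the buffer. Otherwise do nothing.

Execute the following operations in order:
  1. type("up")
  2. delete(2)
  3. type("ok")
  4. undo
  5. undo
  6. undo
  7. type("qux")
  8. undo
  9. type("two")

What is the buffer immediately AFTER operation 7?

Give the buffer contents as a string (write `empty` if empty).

After op 1 (type): buf='up' undo_depth=1 redo_depth=0
After op 2 (delete): buf='(empty)' undo_depth=2 redo_depth=0
After op 3 (type): buf='ok' undo_depth=3 redo_depth=0
After op 4 (undo): buf='(empty)' undo_depth=2 redo_depth=1
After op 5 (undo): buf='up' undo_depth=1 redo_depth=2
After op 6 (undo): buf='(empty)' undo_depth=0 redo_depth=3
After op 7 (type): buf='qux' undo_depth=1 redo_depth=0

Answer: qux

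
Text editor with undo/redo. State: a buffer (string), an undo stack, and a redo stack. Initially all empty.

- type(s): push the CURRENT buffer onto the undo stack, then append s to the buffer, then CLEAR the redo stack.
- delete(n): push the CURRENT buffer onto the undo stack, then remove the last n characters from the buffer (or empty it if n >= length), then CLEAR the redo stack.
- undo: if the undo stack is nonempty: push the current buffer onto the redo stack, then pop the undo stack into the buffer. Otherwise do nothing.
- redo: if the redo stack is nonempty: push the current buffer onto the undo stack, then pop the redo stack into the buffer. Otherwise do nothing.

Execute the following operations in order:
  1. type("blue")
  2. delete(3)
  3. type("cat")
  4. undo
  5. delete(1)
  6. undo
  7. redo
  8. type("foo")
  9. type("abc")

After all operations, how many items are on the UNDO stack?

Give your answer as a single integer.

Answer: 5

Derivation:
After op 1 (type): buf='blue' undo_depth=1 redo_depth=0
After op 2 (delete): buf='b' undo_depth=2 redo_depth=0
After op 3 (type): buf='bcat' undo_depth=3 redo_depth=0
After op 4 (undo): buf='b' undo_depth=2 redo_depth=1
After op 5 (delete): buf='(empty)' undo_depth=3 redo_depth=0
After op 6 (undo): buf='b' undo_depth=2 redo_depth=1
After op 7 (redo): buf='(empty)' undo_depth=3 redo_depth=0
After op 8 (type): buf='foo' undo_depth=4 redo_depth=0
After op 9 (type): buf='fooabc' undo_depth=5 redo_depth=0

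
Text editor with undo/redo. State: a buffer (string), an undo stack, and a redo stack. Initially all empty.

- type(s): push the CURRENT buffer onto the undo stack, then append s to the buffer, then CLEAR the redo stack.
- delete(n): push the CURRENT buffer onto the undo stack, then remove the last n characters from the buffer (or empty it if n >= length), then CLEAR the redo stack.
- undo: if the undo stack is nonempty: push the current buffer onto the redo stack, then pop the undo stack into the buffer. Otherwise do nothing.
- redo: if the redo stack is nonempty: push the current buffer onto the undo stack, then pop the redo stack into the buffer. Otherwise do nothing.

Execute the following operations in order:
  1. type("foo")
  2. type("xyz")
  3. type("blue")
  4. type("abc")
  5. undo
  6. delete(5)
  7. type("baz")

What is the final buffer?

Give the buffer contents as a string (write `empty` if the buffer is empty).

Answer: fooxybaz

Derivation:
After op 1 (type): buf='foo' undo_depth=1 redo_depth=0
After op 2 (type): buf='fooxyz' undo_depth=2 redo_depth=0
After op 3 (type): buf='fooxyzblue' undo_depth=3 redo_depth=0
After op 4 (type): buf='fooxyzblueabc' undo_depth=4 redo_depth=0
After op 5 (undo): buf='fooxyzblue' undo_depth=3 redo_depth=1
After op 6 (delete): buf='fooxy' undo_depth=4 redo_depth=0
After op 7 (type): buf='fooxybaz' undo_depth=5 redo_depth=0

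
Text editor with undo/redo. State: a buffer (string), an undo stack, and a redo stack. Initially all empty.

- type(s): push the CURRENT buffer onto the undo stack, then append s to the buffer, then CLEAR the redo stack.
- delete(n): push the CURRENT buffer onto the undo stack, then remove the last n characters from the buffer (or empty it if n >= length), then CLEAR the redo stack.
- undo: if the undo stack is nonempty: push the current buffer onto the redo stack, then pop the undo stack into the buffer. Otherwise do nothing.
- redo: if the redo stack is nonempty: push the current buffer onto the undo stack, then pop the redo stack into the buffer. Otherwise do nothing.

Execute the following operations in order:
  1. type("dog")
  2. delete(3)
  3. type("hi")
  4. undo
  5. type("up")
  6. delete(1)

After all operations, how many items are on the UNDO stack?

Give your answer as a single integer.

Answer: 4

Derivation:
After op 1 (type): buf='dog' undo_depth=1 redo_depth=0
After op 2 (delete): buf='(empty)' undo_depth=2 redo_depth=0
After op 3 (type): buf='hi' undo_depth=3 redo_depth=0
After op 4 (undo): buf='(empty)' undo_depth=2 redo_depth=1
After op 5 (type): buf='up' undo_depth=3 redo_depth=0
After op 6 (delete): buf='u' undo_depth=4 redo_depth=0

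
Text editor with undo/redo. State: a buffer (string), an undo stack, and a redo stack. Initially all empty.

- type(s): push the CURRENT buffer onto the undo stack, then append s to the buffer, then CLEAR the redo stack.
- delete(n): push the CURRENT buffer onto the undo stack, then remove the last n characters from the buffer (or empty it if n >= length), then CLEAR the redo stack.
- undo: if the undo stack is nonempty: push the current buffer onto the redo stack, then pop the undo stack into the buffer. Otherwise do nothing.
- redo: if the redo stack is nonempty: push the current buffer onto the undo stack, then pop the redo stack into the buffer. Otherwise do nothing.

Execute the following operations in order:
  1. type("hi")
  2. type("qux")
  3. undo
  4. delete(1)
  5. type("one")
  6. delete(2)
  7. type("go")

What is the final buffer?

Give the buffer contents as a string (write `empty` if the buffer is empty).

Answer: hogo

Derivation:
After op 1 (type): buf='hi' undo_depth=1 redo_depth=0
After op 2 (type): buf='hiqux' undo_depth=2 redo_depth=0
After op 3 (undo): buf='hi' undo_depth=1 redo_depth=1
After op 4 (delete): buf='h' undo_depth=2 redo_depth=0
After op 5 (type): buf='hone' undo_depth=3 redo_depth=0
After op 6 (delete): buf='ho' undo_depth=4 redo_depth=0
After op 7 (type): buf='hogo' undo_depth=5 redo_depth=0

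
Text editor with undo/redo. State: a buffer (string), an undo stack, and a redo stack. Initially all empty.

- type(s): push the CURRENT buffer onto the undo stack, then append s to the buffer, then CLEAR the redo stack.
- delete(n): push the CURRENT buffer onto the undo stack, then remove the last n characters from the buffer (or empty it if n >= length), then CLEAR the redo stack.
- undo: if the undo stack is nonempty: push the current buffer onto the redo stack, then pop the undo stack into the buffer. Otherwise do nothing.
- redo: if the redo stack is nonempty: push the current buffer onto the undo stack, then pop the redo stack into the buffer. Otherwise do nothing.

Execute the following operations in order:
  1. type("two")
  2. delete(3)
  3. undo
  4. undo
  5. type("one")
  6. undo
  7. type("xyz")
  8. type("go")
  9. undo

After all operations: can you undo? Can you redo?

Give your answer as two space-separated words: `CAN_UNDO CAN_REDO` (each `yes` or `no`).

After op 1 (type): buf='two' undo_depth=1 redo_depth=0
After op 2 (delete): buf='(empty)' undo_depth=2 redo_depth=0
After op 3 (undo): buf='two' undo_depth=1 redo_depth=1
After op 4 (undo): buf='(empty)' undo_depth=0 redo_depth=2
After op 5 (type): buf='one' undo_depth=1 redo_depth=0
After op 6 (undo): buf='(empty)' undo_depth=0 redo_depth=1
After op 7 (type): buf='xyz' undo_depth=1 redo_depth=0
After op 8 (type): buf='xyzgo' undo_depth=2 redo_depth=0
After op 9 (undo): buf='xyz' undo_depth=1 redo_depth=1

Answer: yes yes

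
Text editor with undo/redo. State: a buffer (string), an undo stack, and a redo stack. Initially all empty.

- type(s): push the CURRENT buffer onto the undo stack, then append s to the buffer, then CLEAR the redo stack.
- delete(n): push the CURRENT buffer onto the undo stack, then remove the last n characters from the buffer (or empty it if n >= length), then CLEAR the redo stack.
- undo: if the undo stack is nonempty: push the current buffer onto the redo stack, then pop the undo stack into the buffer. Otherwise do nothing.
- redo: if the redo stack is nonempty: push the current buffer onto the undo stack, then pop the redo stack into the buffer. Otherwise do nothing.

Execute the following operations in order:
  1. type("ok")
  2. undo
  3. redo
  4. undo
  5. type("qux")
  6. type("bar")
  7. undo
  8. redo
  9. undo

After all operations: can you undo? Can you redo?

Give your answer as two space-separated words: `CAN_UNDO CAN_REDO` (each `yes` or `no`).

Answer: yes yes

Derivation:
After op 1 (type): buf='ok' undo_depth=1 redo_depth=0
After op 2 (undo): buf='(empty)' undo_depth=0 redo_depth=1
After op 3 (redo): buf='ok' undo_depth=1 redo_depth=0
After op 4 (undo): buf='(empty)' undo_depth=0 redo_depth=1
After op 5 (type): buf='qux' undo_depth=1 redo_depth=0
After op 6 (type): buf='quxbar' undo_depth=2 redo_depth=0
After op 7 (undo): buf='qux' undo_depth=1 redo_depth=1
After op 8 (redo): buf='quxbar' undo_depth=2 redo_depth=0
After op 9 (undo): buf='qux' undo_depth=1 redo_depth=1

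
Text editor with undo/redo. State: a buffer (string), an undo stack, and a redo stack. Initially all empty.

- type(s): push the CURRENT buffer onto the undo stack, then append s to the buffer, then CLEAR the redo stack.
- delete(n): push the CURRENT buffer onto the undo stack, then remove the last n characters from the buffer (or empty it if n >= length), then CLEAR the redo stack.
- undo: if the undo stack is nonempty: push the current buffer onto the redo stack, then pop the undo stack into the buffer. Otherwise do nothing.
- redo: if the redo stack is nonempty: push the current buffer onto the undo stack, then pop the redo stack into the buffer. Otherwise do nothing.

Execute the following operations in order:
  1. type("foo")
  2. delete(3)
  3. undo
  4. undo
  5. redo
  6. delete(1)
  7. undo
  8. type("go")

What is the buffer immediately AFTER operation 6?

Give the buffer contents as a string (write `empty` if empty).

Answer: fo

Derivation:
After op 1 (type): buf='foo' undo_depth=1 redo_depth=0
After op 2 (delete): buf='(empty)' undo_depth=2 redo_depth=0
After op 3 (undo): buf='foo' undo_depth=1 redo_depth=1
After op 4 (undo): buf='(empty)' undo_depth=0 redo_depth=2
After op 5 (redo): buf='foo' undo_depth=1 redo_depth=1
After op 6 (delete): buf='fo' undo_depth=2 redo_depth=0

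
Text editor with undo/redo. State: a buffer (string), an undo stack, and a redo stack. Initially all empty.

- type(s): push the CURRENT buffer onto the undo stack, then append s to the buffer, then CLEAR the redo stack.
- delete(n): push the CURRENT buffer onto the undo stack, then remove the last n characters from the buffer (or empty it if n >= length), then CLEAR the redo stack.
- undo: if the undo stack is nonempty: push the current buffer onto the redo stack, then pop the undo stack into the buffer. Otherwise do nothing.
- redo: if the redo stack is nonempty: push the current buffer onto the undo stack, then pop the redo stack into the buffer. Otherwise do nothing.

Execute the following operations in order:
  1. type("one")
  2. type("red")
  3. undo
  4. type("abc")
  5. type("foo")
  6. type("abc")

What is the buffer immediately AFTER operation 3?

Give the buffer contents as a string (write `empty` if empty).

After op 1 (type): buf='one' undo_depth=1 redo_depth=0
After op 2 (type): buf='onered' undo_depth=2 redo_depth=0
After op 3 (undo): buf='one' undo_depth=1 redo_depth=1

Answer: one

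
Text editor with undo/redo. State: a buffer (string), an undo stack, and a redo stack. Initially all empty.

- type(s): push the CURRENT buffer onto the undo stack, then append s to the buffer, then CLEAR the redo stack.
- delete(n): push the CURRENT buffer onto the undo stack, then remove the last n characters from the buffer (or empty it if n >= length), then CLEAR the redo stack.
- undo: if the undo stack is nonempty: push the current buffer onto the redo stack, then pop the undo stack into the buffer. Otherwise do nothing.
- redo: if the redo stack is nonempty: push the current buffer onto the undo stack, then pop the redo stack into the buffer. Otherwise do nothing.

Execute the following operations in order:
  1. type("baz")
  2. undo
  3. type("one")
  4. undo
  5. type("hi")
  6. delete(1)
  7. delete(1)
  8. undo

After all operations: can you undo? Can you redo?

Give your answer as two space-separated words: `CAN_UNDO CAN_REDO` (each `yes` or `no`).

After op 1 (type): buf='baz' undo_depth=1 redo_depth=0
After op 2 (undo): buf='(empty)' undo_depth=0 redo_depth=1
After op 3 (type): buf='one' undo_depth=1 redo_depth=0
After op 4 (undo): buf='(empty)' undo_depth=0 redo_depth=1
After op 5 (type): buf='hi' undo_depth=1 redo_depth=0
After op 6 (delete): buf='h' undo_depth=2 redo_depth=0
After op 7 (delete): buf='(empty)' undo_depth=3 redo_depth=0
After op 8 (undo): buf='h' undo_depth=2 redo_depth=1

Answer: yes yes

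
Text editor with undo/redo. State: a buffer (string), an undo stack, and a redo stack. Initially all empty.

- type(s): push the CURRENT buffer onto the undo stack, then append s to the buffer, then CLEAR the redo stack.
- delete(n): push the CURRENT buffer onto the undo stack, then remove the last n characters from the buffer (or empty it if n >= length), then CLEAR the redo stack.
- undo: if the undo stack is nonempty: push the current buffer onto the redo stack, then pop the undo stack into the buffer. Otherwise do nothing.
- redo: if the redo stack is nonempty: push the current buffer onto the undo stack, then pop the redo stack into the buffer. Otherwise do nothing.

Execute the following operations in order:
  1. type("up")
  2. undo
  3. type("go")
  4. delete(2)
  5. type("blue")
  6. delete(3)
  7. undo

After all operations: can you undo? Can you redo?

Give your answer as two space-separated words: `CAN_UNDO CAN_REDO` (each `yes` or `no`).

After op 1 (type): buf='up' undo_depth=1 redo_depth=0
After op 2 (undo): buf='(empty)' undo_depth=0 redo_depth=1
After op 3 (type): buf='go' undo_depth=1 redo_depth=0
After op 4 (delete): buf='(empty)' undo_depth=2 redo_depth=0
After op 5 (type): buf='blue' undo_depth=3 redo_depth=0
After op 6 (delete): buf='b' undo_depth=4 redo_depth=0
After op 7 (undo): buf='blue' undo_depth=3 redo_depth=1

Answer: yes yes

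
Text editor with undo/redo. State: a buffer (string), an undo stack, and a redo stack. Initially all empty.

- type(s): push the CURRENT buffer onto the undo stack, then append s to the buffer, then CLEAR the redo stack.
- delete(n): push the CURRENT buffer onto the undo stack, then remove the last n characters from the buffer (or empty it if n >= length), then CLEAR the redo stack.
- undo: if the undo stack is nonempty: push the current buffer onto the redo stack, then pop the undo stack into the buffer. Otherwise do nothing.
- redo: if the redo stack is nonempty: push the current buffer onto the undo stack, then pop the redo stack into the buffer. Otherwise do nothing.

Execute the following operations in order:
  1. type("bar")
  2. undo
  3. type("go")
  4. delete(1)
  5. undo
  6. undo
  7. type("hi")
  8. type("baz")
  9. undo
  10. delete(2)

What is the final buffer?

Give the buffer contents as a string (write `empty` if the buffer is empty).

Answer: empty

Derivation:
After op 1 (type): buf='bar' undo_depth=1 redo_depth=0
After op 2 (undo): buf='(empty)' undo_depth=0 redo_depth=1
After op 3 (type): buf='go' undo_depth=1 redo_depth=0
After op 4 (delete): buf='g' undo_depth=2 redo_depth=0
After op 5 (undo): buf='go' undo_depth=1 redo_depth=1
After op 6 (undo): buf='(empty)' undo_depth=0 redo_depth=2
After op 7 (type): buf='hi' undo_depth=1 redo_depth=0
After op 8 (type): buf='hibaz' undo_depth=2 redo_depth=0
After op 9 (undo): buf='hi' undo_depth=1 redo_depth=1
After op 10 (delete): buf='(empty)' undo_depth=2 redo_depth=0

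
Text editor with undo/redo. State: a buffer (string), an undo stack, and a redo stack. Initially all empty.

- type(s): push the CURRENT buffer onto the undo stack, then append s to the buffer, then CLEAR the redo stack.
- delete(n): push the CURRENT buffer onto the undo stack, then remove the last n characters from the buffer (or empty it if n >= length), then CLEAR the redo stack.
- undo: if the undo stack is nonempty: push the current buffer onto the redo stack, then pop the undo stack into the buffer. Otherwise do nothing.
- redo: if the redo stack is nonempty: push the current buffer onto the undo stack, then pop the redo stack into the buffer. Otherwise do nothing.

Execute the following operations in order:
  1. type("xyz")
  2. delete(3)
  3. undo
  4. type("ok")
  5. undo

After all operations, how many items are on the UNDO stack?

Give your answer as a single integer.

Answer: 1

Derivation:
After op 1 (type): buf='xyz' undo_depth=1 redo_depth=0
After op 2 (delete): buf='(empty)' undo_depth=2 redo_depth=0
After op 3 (undo): buf='xyz' undo_depth=1 redo_depth=1
After op 4 (type): buf='xyzok' undo_depth=2 redo_depth=0
After op 5 (undo): buf='xyz' undo_depth=1 redo_depth=1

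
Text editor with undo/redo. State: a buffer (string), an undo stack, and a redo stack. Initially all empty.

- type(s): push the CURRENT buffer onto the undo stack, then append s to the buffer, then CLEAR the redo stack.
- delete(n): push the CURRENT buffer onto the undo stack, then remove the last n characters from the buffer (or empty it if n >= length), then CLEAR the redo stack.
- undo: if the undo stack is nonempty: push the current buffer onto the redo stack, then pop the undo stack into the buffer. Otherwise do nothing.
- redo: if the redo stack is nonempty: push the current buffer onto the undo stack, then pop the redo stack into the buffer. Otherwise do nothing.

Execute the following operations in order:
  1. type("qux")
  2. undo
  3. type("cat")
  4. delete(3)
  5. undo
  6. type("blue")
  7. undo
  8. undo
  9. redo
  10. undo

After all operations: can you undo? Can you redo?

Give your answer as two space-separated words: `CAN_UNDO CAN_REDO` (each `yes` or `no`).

After op 1 (type): buf='qux' undo_depth=1 redo_depth=0
After op 2 (undo): buf='(empty)' undo_depth=0 redo_depth=1
After op 3 (type): buf='cat' undo_depth=1 redo_depth=0
After op 4 (delete): buf='(empty)' undo_depth=2 redo_depth=0
After op 5 (undo): buf='cat' undo_depth=1 redo_depth=1
After op 6 (type): buf='catblue' undo_depth=2 redo_depth=0
After op 7 (undo): buf='cat' undo_depth=1 redo_depth=1
After op 8 (undo): buf='(empty)' undo_depth=0 redo_depth=2
After op 9 (redo): buf='cat' undo_depth=1 redo_depth=1
After op 10 (undo): buf='(empty)' undo_depth=0 redo_depth=2

Answer: no yes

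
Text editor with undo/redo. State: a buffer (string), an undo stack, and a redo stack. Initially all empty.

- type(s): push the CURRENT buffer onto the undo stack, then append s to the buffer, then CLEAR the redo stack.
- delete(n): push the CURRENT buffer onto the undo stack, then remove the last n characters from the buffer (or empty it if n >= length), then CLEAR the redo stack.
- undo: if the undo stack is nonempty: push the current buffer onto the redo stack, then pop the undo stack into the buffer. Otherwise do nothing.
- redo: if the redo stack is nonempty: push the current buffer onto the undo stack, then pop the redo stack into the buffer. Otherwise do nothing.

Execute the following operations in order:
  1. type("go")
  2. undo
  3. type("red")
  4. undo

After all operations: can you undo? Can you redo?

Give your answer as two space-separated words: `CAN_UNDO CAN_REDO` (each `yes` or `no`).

After op 1 (type): buf='go' undo_depth=1 redo_depth=0
After op 2 (undo): buf='(empty)' undo_depth=0 redo_depth=1
After op 3 (type): buf='red' undo_depth=1 redo_depth=0
After op 4 (undo): buf='(empty)' undo_depth=0 redo_depth=1

Answer: no yes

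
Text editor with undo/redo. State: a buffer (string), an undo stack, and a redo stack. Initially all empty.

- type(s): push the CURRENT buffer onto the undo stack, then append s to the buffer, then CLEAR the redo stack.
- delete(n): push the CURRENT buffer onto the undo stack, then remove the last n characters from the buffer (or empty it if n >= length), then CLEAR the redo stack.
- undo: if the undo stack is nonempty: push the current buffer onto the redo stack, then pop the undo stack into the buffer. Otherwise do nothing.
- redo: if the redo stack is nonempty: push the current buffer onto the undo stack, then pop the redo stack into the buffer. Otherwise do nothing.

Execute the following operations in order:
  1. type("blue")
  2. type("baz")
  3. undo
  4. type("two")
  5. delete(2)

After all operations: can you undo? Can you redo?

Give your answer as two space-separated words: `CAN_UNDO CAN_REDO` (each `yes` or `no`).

Answer: yes no

Derivation:
After op 1 (type): buf='blue' undo_depth=1 redo_depth=0
After op 2 (type): buf='bluebaz' undo_depth=2 redo_depth=0
After op 3 (undo): buf='blue' undo_depth=1 redo_depth=1
After op 4 (type): buf='bluetwo' undo_depth=2 redo_depth=0
After op 5 (delete): buf='bluet' undo_depth=3 redo_depth=0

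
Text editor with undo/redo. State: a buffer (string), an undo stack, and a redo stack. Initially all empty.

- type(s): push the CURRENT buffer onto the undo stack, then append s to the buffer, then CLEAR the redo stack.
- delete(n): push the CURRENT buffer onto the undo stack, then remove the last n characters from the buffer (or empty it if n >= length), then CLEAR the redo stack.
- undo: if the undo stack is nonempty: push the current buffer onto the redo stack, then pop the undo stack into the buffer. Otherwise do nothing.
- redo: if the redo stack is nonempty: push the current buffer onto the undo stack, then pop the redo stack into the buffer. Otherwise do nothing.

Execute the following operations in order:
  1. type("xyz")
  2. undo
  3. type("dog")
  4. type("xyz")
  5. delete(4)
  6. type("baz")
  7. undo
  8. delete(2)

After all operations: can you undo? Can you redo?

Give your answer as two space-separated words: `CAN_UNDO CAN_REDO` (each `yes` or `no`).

After op 1 (type): buf='xyz' undo_depth=1 redo_depth=0
After op 2 (undo): buf='(empty)' undo_depth=0 redo_depth=1
After op 3 (type): buf='dog' undo_depth=1 redo_depth=0
After op 4 (type): buf='dogxyz' undo_depth=2 redo_depth=0
After op 5 (delete): buf='do' undo_depth=3 redo_depth=0
After op 6 (type): buf='dobaz' undo_depth=4 redo_depth=0
After op 7 (undo): buf='do' undo_depth=3 redo_depth=1
After op 8 (delete): buf='(empty)' undo_depth=4 redo_depth=0

Answer: yes no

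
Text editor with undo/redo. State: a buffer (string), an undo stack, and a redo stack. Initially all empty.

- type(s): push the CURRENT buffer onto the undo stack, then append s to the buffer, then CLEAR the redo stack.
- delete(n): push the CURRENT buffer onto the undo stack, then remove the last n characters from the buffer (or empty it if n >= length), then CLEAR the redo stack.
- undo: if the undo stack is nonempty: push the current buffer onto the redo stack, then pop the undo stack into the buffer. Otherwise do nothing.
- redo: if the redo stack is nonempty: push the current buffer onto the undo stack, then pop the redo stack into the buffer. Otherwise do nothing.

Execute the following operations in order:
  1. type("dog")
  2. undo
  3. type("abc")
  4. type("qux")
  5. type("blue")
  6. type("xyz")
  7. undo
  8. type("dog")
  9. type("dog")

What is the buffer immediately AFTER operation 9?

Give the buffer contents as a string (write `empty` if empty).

Answer: abcquxbluedogdog

Derivation:
After op 1 (type): buf='dog' undo_depth=1 redo_depth=0
After op 2 (undo): buf='(empty)' undo_depth=0 redo_depth=1
After op 3 (type): buf='abc' undo_depth=1 redo_depth=0
After op 4 (type): buf='abcqux' undo_depth=2 redo_depth=0
After op 5 (type): buf='abcquxblue' undo_depth=3 redo_depth=0
After op 6 (type): buf='abcquxbluexyz' undo_depth=4 redo_depth=0
After op 7 (undo): buf='abcquxblue' undo_depth=3 redo_depth=1
After op 8 (type): buf='abcquxbluedog' undo_depth=4 redo_depth=0
After op 9 (type): buf='abcquxbluedogdog' undo_depth=5 redo_depth=0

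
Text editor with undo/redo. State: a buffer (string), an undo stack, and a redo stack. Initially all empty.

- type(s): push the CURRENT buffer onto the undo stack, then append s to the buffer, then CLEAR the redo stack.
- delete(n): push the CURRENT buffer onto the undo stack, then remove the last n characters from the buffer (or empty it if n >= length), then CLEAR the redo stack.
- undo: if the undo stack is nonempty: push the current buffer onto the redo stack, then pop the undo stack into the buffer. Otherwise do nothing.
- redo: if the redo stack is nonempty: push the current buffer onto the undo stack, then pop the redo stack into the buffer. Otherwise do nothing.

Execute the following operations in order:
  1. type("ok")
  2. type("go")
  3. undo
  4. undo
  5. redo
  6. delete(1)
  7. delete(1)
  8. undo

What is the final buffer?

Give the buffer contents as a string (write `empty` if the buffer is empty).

After op 1 (type): buf='ok' undo_depth=1 redo_depth=0
After op 2 (type): buf='okgo' undo_depth=2 redo_depth=0
After op 3 (undo): buf='ok' undo_depth=1 redo_depth=1
After op 4 (undo): buf='(empty)' undo_depth=0 redo_depth=2
After op 5 (redo): buf='ok' undo_depth=1 redo_depth=1
After op 6 (delete): buf='o' undo_depth=2 redo_depth=0
After op 7 (delete): buf='(empty)' undo_depth=3 redo_depth=0
After op 8 (undo): buf='o' undo_depth=2 redo_depth=1

Answer: o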